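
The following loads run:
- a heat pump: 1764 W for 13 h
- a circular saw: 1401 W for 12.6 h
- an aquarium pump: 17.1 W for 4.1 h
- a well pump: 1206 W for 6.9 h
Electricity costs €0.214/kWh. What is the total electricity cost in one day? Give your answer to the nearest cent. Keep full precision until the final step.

heat pump: 1764 W × 13 h = 22,932 Wh = 22.93 kWh
circular saw: 1401 W × 12.6 h = 17,653 Wh = 17.65 kWh
aquarium pump: 17.1 W × 4.1 h = 70 Wh = 0.07011 kWh
well pump: 1206 W × 6.9 h = 8,321 Wh = 8.321 kWh
Total energy = 22.93 + 17.65 + 0.07011 + 8.321 = 48.98 kWh
Cost = 48.98 kWh × €0.214 = €10.48

€10.48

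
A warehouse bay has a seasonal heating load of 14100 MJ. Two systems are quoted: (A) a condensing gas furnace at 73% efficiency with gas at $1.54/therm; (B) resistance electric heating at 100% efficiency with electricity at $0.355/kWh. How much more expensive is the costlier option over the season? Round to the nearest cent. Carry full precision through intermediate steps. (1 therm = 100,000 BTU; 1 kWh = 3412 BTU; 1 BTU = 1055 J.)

Heat load = 14100 MJ = 14,100,000,000 J / 1055 = 13,364,929 BTU
Gas: input = 13,364,929 / 0.73 = 18,308,122 BTU = 183.1 therm → 183.1 × $1.54 = $281.95
Electric: 13,364,929 BTU / 3412 = 3,917 kWh → × $0.355 = $1,390.55
Difference = |$281.95 − $1,390.55| = $1,108.60

$1108.60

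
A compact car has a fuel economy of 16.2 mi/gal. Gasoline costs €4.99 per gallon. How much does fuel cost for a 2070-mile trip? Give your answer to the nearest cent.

Fuel = 2070 mi / 16.2 mpg = 127.8 gal
Cost = 127.8 gal × €4.99/gal = €637.61

€637.61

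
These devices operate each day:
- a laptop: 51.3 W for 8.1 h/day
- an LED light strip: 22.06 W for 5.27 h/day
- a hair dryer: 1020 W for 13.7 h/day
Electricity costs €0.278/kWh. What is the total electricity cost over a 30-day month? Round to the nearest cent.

€120.98

laptop: 51.3 W × 8.1 h × 30 d = 12,466 Wh = 12.47 kWh
LED light strip: 22.06 W × 5.27 h × 30 d = 3,488 Wh = 3.488 kWh
hair dryer: 1020 W × 13.7 h × 30 d = 419,220 Wh = 419.2 kWh
Total energy = 12.47 + 3.488 + 419.2 = 435.2 kWh
Cost = 435.2 kWh × €0.278 = €120.98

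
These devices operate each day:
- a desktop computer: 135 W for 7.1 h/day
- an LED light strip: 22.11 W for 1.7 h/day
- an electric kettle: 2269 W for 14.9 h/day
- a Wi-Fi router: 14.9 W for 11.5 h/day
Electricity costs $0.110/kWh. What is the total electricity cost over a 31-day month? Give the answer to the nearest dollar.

$119

desktop computer: 135 W × 7.1 h × 31 d = 29,714 Wh = 29.71 kWh
LED light strip: 22.11 W × 1.7 h × 31 d = 1,165 Wh = 1.165 kWh
electric kettle: 2269 W × 14.9 h × 31 d = 1,048,051 Wh = 1,048 kWh
Wi-Fi router: 14.9 W × 11.5 h × 31 d = 5,312 Wh = 5.312 kWh
Total energy = 29.71 + 1.165 + 1,048 + 5.312 = 1,084 kWh
Cost = 1,084 kWh × $0.110 = $119.27 ≈ $119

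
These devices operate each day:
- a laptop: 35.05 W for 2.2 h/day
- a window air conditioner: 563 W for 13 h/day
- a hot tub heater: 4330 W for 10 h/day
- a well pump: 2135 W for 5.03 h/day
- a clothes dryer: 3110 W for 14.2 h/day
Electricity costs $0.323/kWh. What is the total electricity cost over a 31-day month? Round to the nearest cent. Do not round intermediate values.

$1057.34

laptop: 35.05 W × 2.2 h × 31 d = 2,390 Wh = 2.39 kWh
window air conditioner: 563 W × 13 h × 31 d = 226,889 Wh = 226.9 kWh
hot tub heater: 4330 W × 10 h × 31 d = 1,342,300 Wh = 1,342 kWh
well pump: 2135 W × 5.03 h × 31 d = 332,911 Wh = 332.9 kWh
clothes dryer: 3110 W × 14.2 h × 31 d = 1,369,022 Wh = 1,369 kWh
Total energy = 2.39 + 226.9 + 1,342 + 332.9 + 1,369 = 3,274 kWh
Cost = 3,274 kWh × $0.323 = $1,057.34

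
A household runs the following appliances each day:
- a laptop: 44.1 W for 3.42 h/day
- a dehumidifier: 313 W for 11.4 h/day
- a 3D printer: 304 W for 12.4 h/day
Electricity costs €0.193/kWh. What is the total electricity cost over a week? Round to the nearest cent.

€10.12

laptop: 44.1 W × 3.42 h × 7 d = 1,056 Wh = 1.056 kWh
dehumidifier: 313 W × 11.4 h × 7 d = 24,977 Wh = 24.98 kWh
3D printer: 304 W × 12.4 h × 7 d = 26,387 Wh = 26.39 kWh
Total energy = 1.056 + 24.98 + 26.39 = 52.42 kWh
Cost = 52.42 kWh × €0.193 = €10.12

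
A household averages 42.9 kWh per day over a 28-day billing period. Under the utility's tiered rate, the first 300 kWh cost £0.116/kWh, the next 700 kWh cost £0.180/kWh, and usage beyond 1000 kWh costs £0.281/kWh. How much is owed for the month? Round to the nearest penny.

£217.34

Usage = 42.9 kWh/day × 28 days = 1201.2 kWh
First 300 kWh × £0.116 = £34.80
Next 700 kWh × £0.180 = £126.00
Remaining 201.2 kWh × £0.281 = £56.54
Total = £217.34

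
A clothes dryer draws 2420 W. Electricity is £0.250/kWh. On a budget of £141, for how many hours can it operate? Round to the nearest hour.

233 h

Energy budget = £141 / £0.250 per kWh = 564 kWh = 564,000 Wh
Runtime = 564,000 Wh / 2420 W = 233.1 h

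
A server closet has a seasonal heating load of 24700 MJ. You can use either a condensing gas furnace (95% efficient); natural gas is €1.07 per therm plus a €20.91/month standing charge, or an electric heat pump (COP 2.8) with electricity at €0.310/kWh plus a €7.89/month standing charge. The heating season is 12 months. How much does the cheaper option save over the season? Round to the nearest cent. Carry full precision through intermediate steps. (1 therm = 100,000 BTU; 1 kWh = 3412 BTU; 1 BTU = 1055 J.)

€339.76

Heat load = 24700 MJ = 24,700,000,000 J / 1055 = 23,412,322 BTU
Gas: input = 23,412,322 / 0.95 = 24,644,550 BTU = 246.4 therm → 246.4 × €1.07 = €263.70; + 12 × €20.91 standing = €514.62
Heat pump: 23,412,322 BTU / 3412 = 6,862 kWh heat; / 2.8 = 2,451 kWh in → × €0.310 = €759.69; + 12 × €7.89 standing = €854.37
Difference = |€514.62 − €854.37| = €339.76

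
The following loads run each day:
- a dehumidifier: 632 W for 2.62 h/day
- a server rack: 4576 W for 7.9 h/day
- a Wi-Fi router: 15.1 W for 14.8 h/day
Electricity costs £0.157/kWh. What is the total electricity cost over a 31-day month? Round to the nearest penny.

£185.09

dehumidifier: 632 W × 2.62 h × 31 d = 51,331 Wh = 51.33 kWh
server rack: 4576 W × 7.9 h × 31 d = 1,120,662 Wh = 1,121 kWh
Wi-Fi router: 15.1 W × 14.8 h × 31 d = 6,928 Wh = 6.928 kWh
Total energy = 51.33 + 1,121 + 6.928 = 1,179 kWh
Cost = 1,179 kWh × £0.157 = £185.09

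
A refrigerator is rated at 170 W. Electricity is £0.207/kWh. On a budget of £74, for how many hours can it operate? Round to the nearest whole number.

Energy budget = £74 / £0.207 per kWh = 357.5 kWh = 357,488 Wh
Runtime = 357,488 Wh / 170 W = 2,103 h

2103 h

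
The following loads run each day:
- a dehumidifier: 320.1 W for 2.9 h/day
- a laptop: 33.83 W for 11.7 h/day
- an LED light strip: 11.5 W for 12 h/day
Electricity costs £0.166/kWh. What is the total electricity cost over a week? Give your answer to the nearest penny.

£1.70

dehumidifier: 320.1 W × 2.9 h × 7 d = 6,498 Wh = 6.498 kWh
laptop: 33.83 W × 11.7 h × 7 d = 2,771 Wh = 2.771 kWh
LED light strip: 11.5 W × 12 h × 7 d = 966 Wh = 0.966 kWh
Total energy = 6.498 + 2.771 + 0.966 = 10.23 kWh
Cost = 10.23 kWh × £0.166 = £1.70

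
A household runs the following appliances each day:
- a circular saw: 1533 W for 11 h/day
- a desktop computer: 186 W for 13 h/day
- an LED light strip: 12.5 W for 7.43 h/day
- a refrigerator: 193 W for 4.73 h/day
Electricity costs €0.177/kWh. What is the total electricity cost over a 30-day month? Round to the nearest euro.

circular saw: 1533 W × 11 h × 30 d = 505,890 Wh = 505.9 kWh
desktop computer: 186 W × 13 h × 30 d = 72,540 Wh = 72.54 kWh
LED light strip: 12.5 W × 7.43 h × 30 d = 2,786 Wh = 2.786 kWh
refrigerator: 193 W × 4.73 h × 30 d = 27,387 Wh = 27.39 kWh
Total energy = 505.9 + 72.54 + 2.786 + 27.39 = 608.6 kWh
Cost = 608.6 kWh × €0.177 = €107.72 ≈ €108

€108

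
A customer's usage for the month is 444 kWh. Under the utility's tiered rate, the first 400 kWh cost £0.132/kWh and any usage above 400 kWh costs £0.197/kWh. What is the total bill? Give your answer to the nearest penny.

£61.47

First 400 kWh × £0.132 = £52.80
Remaining 44 kWh × £0.197 = £8.67
Total = £61.47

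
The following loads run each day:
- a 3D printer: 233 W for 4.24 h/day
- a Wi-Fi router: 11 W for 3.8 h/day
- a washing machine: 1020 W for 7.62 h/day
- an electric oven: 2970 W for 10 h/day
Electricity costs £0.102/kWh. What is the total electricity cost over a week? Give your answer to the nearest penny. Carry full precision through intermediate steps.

3D printer: 233 W × 4.24 h × 7 d = 6,915 Wh = 6.915 kWh
Wi-Fi router: 11 W × 3.8 h × 7 d = 293 Wh = 0.2926 kWh
washing machine: 1020 W × 7.62 h × 7 d = 54,407 Wh = 54.41 kWh
electric oven: 2970 W × 10 h × 7 d = 207,900 Wh = 207.9 kWh
Total energy = 6.915 + 0.2926 + 54.41 + 207.9 = 269.5 kWh
Cost = 269.5 kWh × £0.102 = £27.49

£27.49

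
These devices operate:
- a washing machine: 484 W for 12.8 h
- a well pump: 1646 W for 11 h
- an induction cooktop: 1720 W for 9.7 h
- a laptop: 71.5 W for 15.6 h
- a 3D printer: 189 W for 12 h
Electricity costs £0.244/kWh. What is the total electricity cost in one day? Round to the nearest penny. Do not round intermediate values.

washing machine: 484 W × 12.8 h = 6,195 Wh = 6.195 kWh
well pump: 1646 W × 11 h = 18,106 Wh = 18.11 kWh
induction cooktop: 1720 W × 9.7 h = 16,684 Wh = 16.68 kWh
laptop: 71.5 W × 15.6 h = 1,115 Wh = 1.115 kWh
3D printer: 189 W × 12 h = 2,268 Wh = 2.268 kWh
Total energy = 6.195 + 18.11 + 16.68 + 1.115 + 2.268 = 44.37 kWh
Cost = 44.37 kWh × £0.244 = £10.83

£10.83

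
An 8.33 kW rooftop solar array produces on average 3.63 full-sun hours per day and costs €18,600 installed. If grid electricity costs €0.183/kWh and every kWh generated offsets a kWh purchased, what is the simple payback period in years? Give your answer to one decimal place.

Daily generation = 8.33 kW × 3.63 h = 30.24 kWh
Annual generation = 30.24 × 365 = 11037 kWh
Annual savings = 11037 × €0.183 = €2,019.74
Payback = €18,600 / €2,019.74 = 9.21 years

9.2 years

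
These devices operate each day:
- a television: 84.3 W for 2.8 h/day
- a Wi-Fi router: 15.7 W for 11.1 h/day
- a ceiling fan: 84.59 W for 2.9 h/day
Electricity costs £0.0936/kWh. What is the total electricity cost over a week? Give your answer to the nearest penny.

£0.43

television: 84.3 W × 2.8 h × 7 d = 1,652 Wh = 1.652 kWh
Wi-Fi router: 15.7 W × 11.1 h × 7 d = 1,220 Wh = 1.22 kWh
ceiling fan: 84.59 W × 2.9 h × 7 d = 1,717 Wh = 1.717 kWh
Total energy = 1.652 + 1.22 + 1.717 = 4.589 kWh
Cost = 4.589 kWh × £0.0936 = £0.43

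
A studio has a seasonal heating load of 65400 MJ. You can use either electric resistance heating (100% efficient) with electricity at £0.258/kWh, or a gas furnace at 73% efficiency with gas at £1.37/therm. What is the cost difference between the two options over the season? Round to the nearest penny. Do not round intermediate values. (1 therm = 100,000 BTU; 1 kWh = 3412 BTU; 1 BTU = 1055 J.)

Heat load = 65400 MJ = 65,400,000,000 J / 1055 = 61,990,521 BTU
Gas: input = 61,990,521 / 0.730 = 84,918,522 BTU = 849.2 therm → 849.2 × £1.37 = £1,163.38
Electric: 61,990,521 BTU / 3412 = 18,170 kWh → × £0.258 = £4,687.44
Difference = |£1,163.38 − £4,687.44| = £3,524.06

£3524.06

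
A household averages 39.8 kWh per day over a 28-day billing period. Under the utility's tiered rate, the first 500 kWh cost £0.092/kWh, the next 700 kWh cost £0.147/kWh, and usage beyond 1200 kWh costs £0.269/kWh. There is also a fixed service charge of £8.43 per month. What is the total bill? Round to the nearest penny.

£144.75

Usage = 39.8 kWh/day × 28 days = 1114.4 kWh
First 500 kWh × £0.092 = £46.00
Next 614.4 kWh × £0.147 = £90.32
Remaining tier: 0 kWh (not reached)
Energy charge = £136.32; + service £8.43 = £144.75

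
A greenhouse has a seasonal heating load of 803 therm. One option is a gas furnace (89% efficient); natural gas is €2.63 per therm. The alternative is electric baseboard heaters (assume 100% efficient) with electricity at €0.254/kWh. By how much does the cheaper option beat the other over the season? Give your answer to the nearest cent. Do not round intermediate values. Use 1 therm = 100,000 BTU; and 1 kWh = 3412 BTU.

€3604.87

Heat load = 803 therm × 100,000 = 80,300,000 BTU
Gas: input = 80,300,000 / 0.89 = 90,224,719 BTU = 902.2 therm → 902.2 × €2.63 = €2,372.91
Electric: 80,300,000 BTU / 3412 = 23,530 kWh → × €0.254 = €5,977.78
Difference = |€2,372.91 − €5,977.78| = €3,604.87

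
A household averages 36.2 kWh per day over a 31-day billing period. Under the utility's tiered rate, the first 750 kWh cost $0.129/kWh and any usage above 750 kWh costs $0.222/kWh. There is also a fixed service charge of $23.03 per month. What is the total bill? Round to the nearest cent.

Usage = 36.2 kWh/day × 31 days = 1122.2 kWh
First 750 kWh × $0.129 = $96.75
Remaining 372.2 kWh × $0.222 = $82.63
Energy charge = $179.38; + service $23.03 = $202.41

$202.41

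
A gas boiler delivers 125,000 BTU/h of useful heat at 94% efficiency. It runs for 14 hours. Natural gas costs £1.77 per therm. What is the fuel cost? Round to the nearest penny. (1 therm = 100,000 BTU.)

Heat delivered = 125,000 BTU/h × 14 h = 1,750,000 BTU
Gas input = 1,750,000 / 0.94 = 1,861,702 BTU
= 1,861,702 / 100,000 = 18.62 therm
Cost = 18.62 × £1.77/therm = £32.95

£32.95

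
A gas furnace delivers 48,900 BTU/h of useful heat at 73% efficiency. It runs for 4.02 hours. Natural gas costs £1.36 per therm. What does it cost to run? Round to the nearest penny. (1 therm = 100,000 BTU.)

£3.66

Heat delivered = 48,900 BTU/h × 4.02 h = 196,578 BTU
Gas input = 196,578 / 0.73 = 269,285 BTU
= 269,285 / 100,000 = 2.693 therm
Cost = 2.693 × £1.36/therm = £3.66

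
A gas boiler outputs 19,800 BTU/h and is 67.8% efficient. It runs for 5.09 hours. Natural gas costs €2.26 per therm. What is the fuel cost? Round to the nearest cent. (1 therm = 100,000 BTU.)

Heat delivered = 19,800 BTU/h × 5.09 h = 100,782 BTU
Gas input = 100,782 / 0.678 = 148,646 BTU
= 148,646 / 100,000 = 1.486 therm
Cost = 1.486 × €2.26/therm = €3.36

€3.36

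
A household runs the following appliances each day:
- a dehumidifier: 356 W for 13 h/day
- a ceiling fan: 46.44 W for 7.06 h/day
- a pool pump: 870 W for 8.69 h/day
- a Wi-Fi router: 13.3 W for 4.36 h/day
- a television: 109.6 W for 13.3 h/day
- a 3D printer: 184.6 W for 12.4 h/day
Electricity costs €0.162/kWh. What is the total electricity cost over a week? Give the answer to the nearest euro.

€19

dehumidifier: 356 W × 13 h × 7 d = 32,396 Wh = 32.4 kWh
ceiling fan: 46.44 W × 7.06 h × 7 d = 2,295 Wh = 2.295 kWh
pool pump: 870 W × 8.69 h × 7 d = 52,922 Wh = 52.92 kWh
Wi-Fi router: 13.3 W × 4.36 h × 7 d = 406 Wh = 0.4059 kWh
television: 109.6 W × 13.3 h × 7 d = 10,204 Wh = 10.2 kWh
3D printer: 184.6 W × 12.4 h × 7 d = 16,023 Wh = 16.02 kWh
Total energy = 32.4 + 2.295 + 52.92 + 0.4059 + 10.2 + 16.02 = 114.2 kWh
Cost = 114.2 kWh × €0.162 = €18.51 ≈ €19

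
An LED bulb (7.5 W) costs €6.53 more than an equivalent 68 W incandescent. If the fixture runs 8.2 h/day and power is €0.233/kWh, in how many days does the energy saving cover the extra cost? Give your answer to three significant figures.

56.5 days

Power saved = 68 − 7.5 = 60.5 W
Daily energy saved = 60.5 W × 8.2 h = 496.1 Wh = 0.4961 kWh
Daily savings = 0.4961 × €0.233 = €0.1156
Payback = €6.53 / €0.1156 per day = 56.49 days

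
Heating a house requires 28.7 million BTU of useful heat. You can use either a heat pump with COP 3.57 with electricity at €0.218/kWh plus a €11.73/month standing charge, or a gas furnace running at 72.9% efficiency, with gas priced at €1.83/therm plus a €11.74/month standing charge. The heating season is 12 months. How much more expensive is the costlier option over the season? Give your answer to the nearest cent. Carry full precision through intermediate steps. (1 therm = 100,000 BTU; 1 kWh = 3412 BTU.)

Heat load = 28.7 × 10⁶ BTU = 28,700,000 BTU
Gas: input = 28,700,000 / 0.729 = 39,368,999 BTU = 393.7 therm → 393.7 × €1.83 = €720.45; + 12 × €11.74 standing = €861.33
Heat pump: 28,700,000 BTU / 3412 = 8,411 kWh heat; / 3.57 = 2,356 kWh in → × €0.218 = €513.64; + 12 × €11.73 standing = €654.40
Difference = |€861.33 − €654.40| = €206.93

€206.93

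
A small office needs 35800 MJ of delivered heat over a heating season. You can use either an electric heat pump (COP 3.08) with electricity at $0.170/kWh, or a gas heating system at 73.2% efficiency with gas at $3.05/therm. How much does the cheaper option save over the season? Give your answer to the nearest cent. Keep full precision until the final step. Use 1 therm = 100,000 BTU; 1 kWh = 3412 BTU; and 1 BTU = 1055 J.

Heat load = 35800 MJ = 35,800,000,000 J / 1055 = 33,933,649 BTU
Gas: input = 33,933,649 / 0.732 = 46,357,444 BTU = 463.6 therm → 463.6 × $3.05 = $1,413.90
Heat pump: 33,933,649 BTU / 3412 = 9,945 kWh heat; / 3.08 = 3,229 kWh in → × $0.170 = $548.93
Difference = |$1,413.90 − $548.93| = $864.97

$864.97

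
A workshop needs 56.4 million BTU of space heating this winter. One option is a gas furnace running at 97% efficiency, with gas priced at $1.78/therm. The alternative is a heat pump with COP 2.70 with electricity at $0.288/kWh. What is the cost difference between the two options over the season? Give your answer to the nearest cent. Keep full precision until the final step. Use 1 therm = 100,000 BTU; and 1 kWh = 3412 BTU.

Heat load = 56.4 × 10⁶ BTU = 56,400,000 BTU
Gas: input = 56,400,000 / 0.97 = 58,144,330 BTU = 581.4 therm → 581.4 × $1.78 = $1,034.97
Heat pump: 56,400,000 BTU / 3412 = 16,530 kWh heat; / 2.70 = 6,122 kWh in → × $0.288 = $1,763.19
Difference = |$1,034.97 − $1,763.19| = $728.22

$728.22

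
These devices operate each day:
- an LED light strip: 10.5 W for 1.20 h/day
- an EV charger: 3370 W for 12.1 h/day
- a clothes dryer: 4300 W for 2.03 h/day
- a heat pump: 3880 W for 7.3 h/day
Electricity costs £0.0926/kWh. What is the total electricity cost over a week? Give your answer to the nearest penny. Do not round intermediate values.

£50.46

LED light strip: 10.5 W × 1.20 h × 7 d = 88 Wh = 0.0882 kWh
EV charger: 3370 W × 12.1 h × 7 d = 285,439 Wh = 285.4 kWh
clothes dryer: 4300 W × 2.03 h × 7 d = 61,103 Wh = 61.1 kWh
heat pump: 3880 W × 7.3 h × 7 d = 198,268 Wh = 198.3 kWh
Total energy = 0.0882 + 285.4 + 61.1 + 198.3 = 544.9 kWh
Cost = 544.9 kWh × £0.0926 = £50.46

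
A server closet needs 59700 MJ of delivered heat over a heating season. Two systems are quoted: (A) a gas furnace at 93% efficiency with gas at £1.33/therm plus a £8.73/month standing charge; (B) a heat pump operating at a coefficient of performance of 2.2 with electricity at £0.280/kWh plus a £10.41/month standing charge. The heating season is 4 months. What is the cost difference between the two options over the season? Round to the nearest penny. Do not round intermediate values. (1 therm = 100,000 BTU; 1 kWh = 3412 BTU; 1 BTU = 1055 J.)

£1308.26

Heat load = 59700 MJ = 59,700,000,000 J / 1055 = 56,587,678 BTU
Gas: input = 56,587,678 / 0.930 = 60,846,965 BTU = 608.5 therm → 608.5 × £1.33 = £809.26; + 4 × £8.73 standing = £844.18
Heat pump: 56,587,678 BTU / 3412 = 16,580 kWh heat; / 2.2 = 7,539 kWh in → × £0.280 = £2,110.81; + 4 × £10.41 standing = £2,152.45
Difference = |£844.18 − £2,152.45| = £1,308.26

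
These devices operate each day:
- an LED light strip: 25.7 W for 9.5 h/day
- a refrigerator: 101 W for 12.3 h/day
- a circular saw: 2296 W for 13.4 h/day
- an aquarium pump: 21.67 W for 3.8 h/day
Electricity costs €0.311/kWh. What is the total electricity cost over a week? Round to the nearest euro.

€70

LED light strip: 25.7 W × 9.5 h × 7 d = 1,709 Wh = 1.709 kWh
refrigerator: 101 W × 12.3 h × 7 d = 8,696 Wh = 8.696 kWh
circular saw: 2296 W × 13.4 h × 7 d = 215,365 Wh = 215.4 kWh
aquarium pump: 21.67 W × 3.8 h × 7 d = 576 Wh = 0.5764 kWh
Total energy = 1.709 + 8.696 + 215.4 + 0.5764 = 226.3 kWh
Cost = 226.3 kWh × €0.311 = €70.39 ≈ €70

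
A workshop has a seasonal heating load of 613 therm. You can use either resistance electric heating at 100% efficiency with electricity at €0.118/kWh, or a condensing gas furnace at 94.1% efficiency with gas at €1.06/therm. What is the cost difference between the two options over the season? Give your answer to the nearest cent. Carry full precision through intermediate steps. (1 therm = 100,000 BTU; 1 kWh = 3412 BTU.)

Heat load = 613 therm × 100,000 = 61,300,000 BTU
Gas: input = 61,300,000 / 0.941 = 65,143,464 BTU = 651.4 therm → 651.4 × €1.06 = €690.52
Electric: 61,300,000 BTU / 3412 = 17,970 kWh → × €0.118 = €2,119.99
Difference = |€690.52 − €2,119.99| = €1,429.47

€1429.47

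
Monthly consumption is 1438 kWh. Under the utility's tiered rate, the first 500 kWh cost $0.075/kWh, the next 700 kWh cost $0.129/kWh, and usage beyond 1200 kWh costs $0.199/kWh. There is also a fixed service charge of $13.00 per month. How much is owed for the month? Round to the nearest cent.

$188.16

First 500 kWh × $0.075 = $37.50
Next 700 kWh × $0.129 = $90.30
Remaining 238 kWh × $0.199 = $47.36
Energy charge = $175.16; + service $13.00 = $188.16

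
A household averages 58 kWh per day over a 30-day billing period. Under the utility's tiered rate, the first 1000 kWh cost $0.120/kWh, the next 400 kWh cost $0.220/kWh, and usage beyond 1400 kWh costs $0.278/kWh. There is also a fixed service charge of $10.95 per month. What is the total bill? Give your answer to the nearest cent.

$313.47

Usage = 58 kWh/day × 30 days = 1740 kWh
First 1000 kWh × $0.120 = $120.00
Next 400 kWh × $0.220 = $88.00
Remaining 340 kWh × $0.278 = $94.52
Energy charge = $302.52; + service $10.95 = $313.47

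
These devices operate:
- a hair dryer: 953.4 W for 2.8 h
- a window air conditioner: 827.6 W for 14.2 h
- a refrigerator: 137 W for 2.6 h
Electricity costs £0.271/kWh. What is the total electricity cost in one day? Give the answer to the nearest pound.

£4

hair dryer: 953.4 W × 2.8 h = 2,670 Wh = 2.67 kWh
window air conditioner: 827.6 W × 14.2 h = 11,752 Wh = 11.75 kWh
refrigerator: 137 W × 2.6 h = 356 Wh = 0.3562 kWh
Total energy = 2.67 + 11.75 + 0.3562 = 14.78 kWh
Cost = 14.78 kWh × £0.271 = £4.00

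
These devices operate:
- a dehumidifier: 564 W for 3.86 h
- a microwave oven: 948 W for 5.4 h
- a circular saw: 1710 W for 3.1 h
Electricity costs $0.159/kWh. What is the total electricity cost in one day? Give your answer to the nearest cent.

dehumidifier: 564 W × 3.86 h = 2,177 Wh = 2.177 kWh
microwave oven: 948 W × 5.4 h = 5,119 Wh = 5.119 kWh
circular saw: 1710 W × 3.1 h = 5,301 Wh = 5.301 kWh
Total energy = 2.177 + 5.119 + 5.301 = 12.6 kWh
Cost = 12.6 kWh × $0.159 = $2.00

$2.00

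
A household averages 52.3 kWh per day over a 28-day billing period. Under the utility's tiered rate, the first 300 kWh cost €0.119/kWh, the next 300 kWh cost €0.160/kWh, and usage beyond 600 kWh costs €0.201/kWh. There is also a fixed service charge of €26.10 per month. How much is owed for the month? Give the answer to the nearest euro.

€284

Usage = 52.3 kWh/day × 28 days = 1464.4 kWh
First 300 kWh × €0.119 = €35.70
Next 300 kWh × €0.160 = €48.00
Remaining 864.4 kWh × €0.201 = €173.74
Energy charge = €257.44; + service €26.10 = €283.54 ≈ €284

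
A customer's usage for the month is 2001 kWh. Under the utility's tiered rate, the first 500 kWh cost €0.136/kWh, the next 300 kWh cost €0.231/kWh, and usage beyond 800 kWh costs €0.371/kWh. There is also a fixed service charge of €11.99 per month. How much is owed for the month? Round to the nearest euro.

€595

First 500 kWh × €0.136 = €68.00
Next 300 kWh × €0.231 = €69.30
Remaining 1201 kWh × €0.371 = €445.57
Energy charge = €582.87; + service €11.99 = €594.86 ≈ €595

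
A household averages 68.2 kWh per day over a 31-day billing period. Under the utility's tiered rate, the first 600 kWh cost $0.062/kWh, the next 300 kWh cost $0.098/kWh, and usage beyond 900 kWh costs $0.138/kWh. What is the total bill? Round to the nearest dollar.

Usage = 68.2 kWh/day × 31 days = 2114.2 kWh
First 600 kWh × $0.062 = $37.20
Next 300 kWh × $0.098 = $29.40
Remaining 1214.2 kWh × $0.138 = $167.56
Total = $234.16 ≈ $234

$234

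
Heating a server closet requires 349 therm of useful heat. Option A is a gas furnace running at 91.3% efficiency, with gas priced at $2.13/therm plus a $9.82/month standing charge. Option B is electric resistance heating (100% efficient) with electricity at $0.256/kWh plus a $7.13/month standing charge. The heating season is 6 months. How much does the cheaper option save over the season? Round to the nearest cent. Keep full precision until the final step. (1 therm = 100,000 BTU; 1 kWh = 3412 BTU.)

$1788.18

Heat load = 349 therm × 100,000 = 34,900,000 BTU
Gas: input = 34,900,000 / 0.913 = 38,225,630 BTU = 382.3 therm → 382.3 × $2.13 = $814.21; + 6 × $9.82 standing = $873.13
Electric: 34,900,000 BTU / 3412 = 10,230 kWh → × $0.256 = $2,618.52; + 6 × $7.13 standing = $2,661.30
Difference = |$873.13 − $2,661.30| = $1,788.18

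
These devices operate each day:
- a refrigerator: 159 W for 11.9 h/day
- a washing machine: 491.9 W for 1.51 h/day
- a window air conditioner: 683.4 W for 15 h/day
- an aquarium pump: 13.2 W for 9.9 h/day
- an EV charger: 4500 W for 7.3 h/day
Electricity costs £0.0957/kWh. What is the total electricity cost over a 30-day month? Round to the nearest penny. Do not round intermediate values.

refrigerator: 159 W × 11.9 h × 30 d = 56,763 Wh = 56.76 kWh
washing machine: 491.9 W × 1.51 h × 30 d = 22,283 Wh = 22.28 kWh
window air conditioner: 683.4 W × 15 h × 30 d = 307,530 Wh = 307.5 kWh
aquarium pump: 13.2 W × 9.9 h × 30 d = 3,920 Wh = 3.92 kWh
EV charger: 4500 W × 7.3 h × 30 d = 985,500 Wh = 985.5 kWh
Total energy = 56.76 + 22.28 + 307.5 + 3.92 + 985.5 = 1,376 kWh
Cost = 1,376 kWh × £0.0957 = £131.68

£131.68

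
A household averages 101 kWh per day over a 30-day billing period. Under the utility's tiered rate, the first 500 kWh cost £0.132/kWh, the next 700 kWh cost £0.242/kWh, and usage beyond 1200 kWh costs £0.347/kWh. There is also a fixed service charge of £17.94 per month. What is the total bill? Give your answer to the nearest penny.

Usage = 101 kWh/day × 30 days = 3030 kWh
First 500 kWh × £0.132 = £66.00
Next 700 kWh × £0.242 = £169.40
Remaining 1830 kWh × £0.347 = £635.01
Energy charge = £870.41; + service £17.94 = £888.35

£888.35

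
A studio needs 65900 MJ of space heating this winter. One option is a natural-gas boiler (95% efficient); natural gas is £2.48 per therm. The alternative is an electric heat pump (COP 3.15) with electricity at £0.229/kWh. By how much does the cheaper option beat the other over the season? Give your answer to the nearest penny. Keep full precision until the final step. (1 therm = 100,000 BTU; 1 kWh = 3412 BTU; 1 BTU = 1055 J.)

£299.74

Heat load = 65900 MJ = 65,900,000,000 J / 1055 = 62,464,455 BTU
Gas: input = 62,464,455 / 0.95 = 65,752,058 BTU = 657.5 therm → 657.5 × £2.48 = £1,630.65
Heat pump: 62,464,455 BTU / 3412 = 18,310 kWh heat; / 3.15 = 5,812 kWh in → × £0.229 = £1,330.91
Difference = |£1,630.65 − £1,330.91| = £299.74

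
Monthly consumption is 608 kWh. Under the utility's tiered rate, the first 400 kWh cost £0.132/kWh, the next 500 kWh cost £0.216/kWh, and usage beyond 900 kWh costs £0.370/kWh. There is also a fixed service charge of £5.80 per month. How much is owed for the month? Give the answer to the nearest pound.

£104

First 400 kWh × £0.132 = £52.80
Next 208 kWh × £0.216 = £44.93
Remaining tier: 0 kWh (not reached)
Energy charge = £97.73; + service £5.80 = £103.53 ≈ £104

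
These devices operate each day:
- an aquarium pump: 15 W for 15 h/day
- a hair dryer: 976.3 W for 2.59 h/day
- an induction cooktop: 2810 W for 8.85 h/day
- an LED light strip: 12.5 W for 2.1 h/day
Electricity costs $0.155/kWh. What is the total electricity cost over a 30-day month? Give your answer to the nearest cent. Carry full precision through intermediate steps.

aquarium pump: 15 W × 15 h × 30 d = 6,750 Wh = 6.75 kWh
hair dryer: 976.3 W × 2.59 h × 30 d = 75,859 Wh = 75.86 kWh
induction cooktop: 2810 W × 8.85 h × 30 d = 746,055 Wh = 746.1 kWh
LED light strip: 12.5 W × 2.1 h × 30 d = 788 Wh = 0.7875 kWh
Total energy = 6.75 + 75.86 + 746.1 + 0.7875 = 829.5 kWh
Cost = 829.5 kWh × $0.155 = $128.56

$128.56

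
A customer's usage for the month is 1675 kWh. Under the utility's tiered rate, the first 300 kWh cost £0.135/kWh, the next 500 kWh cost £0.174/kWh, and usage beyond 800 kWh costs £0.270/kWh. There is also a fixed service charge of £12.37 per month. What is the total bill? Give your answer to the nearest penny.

£376.12

First 300 kWh × £0.135 = £40.50
Next 500 kWh × £0.174 = £87.00
Remaining 875 kWh × £0.270 = £236.25
Energy charge = £363.75; + service £12.37 = £376.12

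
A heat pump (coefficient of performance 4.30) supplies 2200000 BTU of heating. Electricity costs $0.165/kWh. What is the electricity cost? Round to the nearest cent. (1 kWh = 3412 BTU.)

Heat delivered = 2,200,000 BTU / 3412 = 644.8 kWh
Electrical input = 644.8 kWh / 4.30 = 149.9 kWh
Cost = 149.9 × $0.165/kWh = $24.74

$24.74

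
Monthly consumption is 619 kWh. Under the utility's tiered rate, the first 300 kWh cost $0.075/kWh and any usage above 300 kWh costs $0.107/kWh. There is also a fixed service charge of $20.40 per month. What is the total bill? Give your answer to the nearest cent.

$77.03

First 300 kWh × $0.075 = $22.50
Remaining 319 kWh × $0.107 = $34.13
Energy charge = $56.63; + service $20.40 = $77.03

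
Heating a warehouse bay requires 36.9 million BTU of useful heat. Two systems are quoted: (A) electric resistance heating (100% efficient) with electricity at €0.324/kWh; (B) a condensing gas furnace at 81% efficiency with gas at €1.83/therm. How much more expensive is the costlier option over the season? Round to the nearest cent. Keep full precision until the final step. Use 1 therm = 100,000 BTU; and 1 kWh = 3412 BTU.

Heat load = 36.9 × 10⁶ BTU = 36,900,000 BTU
Gas: input = 36,900,000 / 0.81 = 45,555,556 BTU = 455.6 therm → 455.6 × €1.83 = €833.67
Electric: 36,900,000 BTU / 3412 = 10,810 kWh → × €0.324 = €3,503.99
Difference = |€833.67 − €3,503.99| = €2,670.32

€2670.32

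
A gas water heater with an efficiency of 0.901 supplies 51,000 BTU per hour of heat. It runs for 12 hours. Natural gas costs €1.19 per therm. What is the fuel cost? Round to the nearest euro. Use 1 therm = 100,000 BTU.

€8

Heat delivered = 51,000 BTU/h × 12 h = 612,000 BTU
Gas input = 612,000 / 0.901 = 679,245 BTU
= 679,245 / 100,000 = 6.792 therm
Cost = 6.792 × €1.19/therm = €8.08 ≈ €8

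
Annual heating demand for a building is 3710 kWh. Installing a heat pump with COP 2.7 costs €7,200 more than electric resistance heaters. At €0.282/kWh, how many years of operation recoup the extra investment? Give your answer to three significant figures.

10.9 years

Resistance: 3710 kWh × €0.282 = €1,046.22/yr
Heat pump: 3710 / 2.7 = 1374 kWh in → × €0.282 = €387.49/yr
Annual savings = €658.73
Payback = €7,200 / €658.73 = 10.9 years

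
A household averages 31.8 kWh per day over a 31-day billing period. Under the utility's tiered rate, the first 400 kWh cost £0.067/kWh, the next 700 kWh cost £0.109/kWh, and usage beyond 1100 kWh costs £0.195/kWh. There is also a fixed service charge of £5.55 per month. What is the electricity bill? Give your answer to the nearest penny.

£96.20

Usage = 31.8 kWh/day × 31 days = 985.8 kWh
First 400 kWh × £0.067 = £26.80
Next 585.8 kWh × £0.109 = £63.85
Remaining tier: 0 kWh (not reached)
Energy charge = £90.65; + service £5.55 = £96.20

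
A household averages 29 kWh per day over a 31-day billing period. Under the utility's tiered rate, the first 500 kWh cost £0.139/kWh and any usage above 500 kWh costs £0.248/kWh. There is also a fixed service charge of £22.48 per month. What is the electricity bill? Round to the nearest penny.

Usage = 29 kWh/day × 31 days = 899 kWh
First 500 kWh × £0.139 = £69.50
Remaining 399 kWh × £0.248 = £98.95
Energy charge = £168.45; + service £22.48 = £190.93

£190.93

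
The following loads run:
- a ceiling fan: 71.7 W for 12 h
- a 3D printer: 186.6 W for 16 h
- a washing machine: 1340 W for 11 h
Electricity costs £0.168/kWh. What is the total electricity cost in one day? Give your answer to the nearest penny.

£3.12

ceiling fan: 71.7 W × 12 h = 860 Wh = 0.8604 kWh
3D printer: 186.6 W × 16 h = 2,986 Wh = 2.986 kWh
washing machine: 1340 W × 11 h = 14,740 Wh = 14.74 kWh
Total energy = 0.8604 + 2.986 + 14.74 = 18.59 kWh
Cost = 18.59 kWh × £0.168 = £3.12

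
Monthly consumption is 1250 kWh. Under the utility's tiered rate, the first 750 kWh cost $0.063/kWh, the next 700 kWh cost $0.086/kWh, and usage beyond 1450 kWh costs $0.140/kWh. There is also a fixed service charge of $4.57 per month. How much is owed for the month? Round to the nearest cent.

$94.82

First 750 kWh × $0.063 = $47.25
Next 500 kWh × $0.086 = $43.00
Remaining tier: 0 kWh (not reached)
Energy charge = $90.25; + service $4.57 = $94.82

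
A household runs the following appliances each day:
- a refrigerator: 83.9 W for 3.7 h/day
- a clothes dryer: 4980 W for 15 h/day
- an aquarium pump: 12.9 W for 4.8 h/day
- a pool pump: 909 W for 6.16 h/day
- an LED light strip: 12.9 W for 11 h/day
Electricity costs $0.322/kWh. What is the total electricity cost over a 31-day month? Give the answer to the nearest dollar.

$807

refrigerator: 83.9 W × 3.7 h × 31 d = 9,623 Wh = 9.623 kWh
clothes dryer: 4980 W × 15 h × 31 d = 2,315,700 Wh = 2,316 kWh
aquarium pump: 12.9 W × 4.8 h × 31 d = 1,920 Wh = 1.92 kWh
pool pump: 909 W × 6.16 h × 31 d = 173,583 Wh = 173.6 kWh
LED light strip: 12.9 W × 11 h × 31 d = 4,399 Wh = 4.399 kWh
Total energy = 9.623 + 2,316 + 1.92 + 173.6 + 4.399 = 2,505 kWh
Cost = 2,505 kWh × $0.322 = $806.68 ≈ $807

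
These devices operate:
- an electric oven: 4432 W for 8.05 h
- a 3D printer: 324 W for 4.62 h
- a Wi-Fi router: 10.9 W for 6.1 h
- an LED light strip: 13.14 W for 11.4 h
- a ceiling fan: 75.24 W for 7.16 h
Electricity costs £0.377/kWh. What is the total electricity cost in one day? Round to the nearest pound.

£14

electric oven: 4432 W × 8.05 h = 35,678 Wh = 35.68 kWh
3D printer: 324 W × 4.62 h = 1,497 Wh = 1.497 kWh
Wi-Fi router: 10.9 W × 6.1 h = 66 Wh = 0.06649 kWh
LED light strip: 13.14 W × 11.4 h = 150 Wh = 0.1498 kWh
ceiling fan: 75.24 W × 7.16 h = 539 Wh = 0.5387 kWh
Total energy = 35.68 + 1.497 + 0.06649 + 0.1498 + 0.5387 = 37.93 kWh
Cost = 37.93 kWh × £0.377 = £14.30 ≈ £14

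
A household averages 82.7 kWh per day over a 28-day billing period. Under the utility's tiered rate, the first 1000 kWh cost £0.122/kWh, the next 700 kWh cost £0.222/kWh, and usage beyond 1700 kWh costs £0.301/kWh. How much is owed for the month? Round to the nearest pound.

£463

Usage = 82.7 kWh/day × 28 days = 2315.6 kWh
First 1000 kWh × £0.122 = £122.00
Next 700 kWh × £0.222 = £155.40
Remaining 615.6 kWh × £0.301 = £185.30
Total = £462.70 ≈ £463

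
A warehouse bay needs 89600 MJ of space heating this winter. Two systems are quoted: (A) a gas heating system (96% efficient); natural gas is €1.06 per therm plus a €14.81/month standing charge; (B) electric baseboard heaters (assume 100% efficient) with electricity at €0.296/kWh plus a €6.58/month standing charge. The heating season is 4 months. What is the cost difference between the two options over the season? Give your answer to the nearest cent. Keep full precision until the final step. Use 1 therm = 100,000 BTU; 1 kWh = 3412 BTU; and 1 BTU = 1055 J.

Heat load = 89600 MJ = 89,600,000,000 J / 1055 = 84,928,910 BTU
Gas: input = 84,928,910 / 0.96 = 88,467,615 BTU = 884.7 therm → 884.7 × €1.06 = €937.76; + 4 × €14.81 standing = €997.00
Electric: 84,928,910 BTU / 3412 = 24,890 kWh → × €0.296 = €7,367.81; + 4 × €6.58 standing = €7,394.13
Difference = |€997.00 − €7,394.13| = €6,397.13

€6397.13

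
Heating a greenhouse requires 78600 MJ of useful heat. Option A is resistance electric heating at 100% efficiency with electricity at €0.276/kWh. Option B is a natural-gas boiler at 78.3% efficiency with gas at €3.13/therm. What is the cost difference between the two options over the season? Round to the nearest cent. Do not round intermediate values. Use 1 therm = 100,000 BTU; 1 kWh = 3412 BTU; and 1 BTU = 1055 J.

€3048.38

Heat load = 78600 MJ = 78,600,000,000 J / 1055 = 74,502,370 BTU
Gas: input = 74,502,370 / 0.783 = 95,149,897 BTU = 951.5 therm → 951.5 × €3.13 = €2,978.19
Electric: 74,502,370 BTU / 3412 = 21,840 kWh → × €0.276 = €6,026.57
Difference = |€2,978.19 − €6,026.57| = €3,048.38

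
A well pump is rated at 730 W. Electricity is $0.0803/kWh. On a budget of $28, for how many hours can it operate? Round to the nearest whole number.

478 h

Energy budget = $28 / $0.0803 per kWh = 348.7 kWh = 348,692 Wh
Runtime = 348,692 Wh / 730 W = 477.7 h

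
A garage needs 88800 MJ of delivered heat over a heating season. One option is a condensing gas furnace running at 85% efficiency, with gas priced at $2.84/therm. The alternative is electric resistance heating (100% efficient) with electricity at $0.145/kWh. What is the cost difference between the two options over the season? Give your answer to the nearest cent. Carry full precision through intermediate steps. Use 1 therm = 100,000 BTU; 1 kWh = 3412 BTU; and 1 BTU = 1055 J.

Heat load = 88800 MJ = 88,800,000,000 J / 1055 = 84,170,616 BTU
Gas: input = 84,170,616 / 0.85 = 99,024,254 BTU = 990.2 therm → 990.2 × $2.84 = $2,812.29
Electric: 84,170,616 BTU / 3412 = 24,670 kWh → × $0.145 = $3,577.00
Difference = |$2,812.29 − $3,577.00| = $764.72

$764.72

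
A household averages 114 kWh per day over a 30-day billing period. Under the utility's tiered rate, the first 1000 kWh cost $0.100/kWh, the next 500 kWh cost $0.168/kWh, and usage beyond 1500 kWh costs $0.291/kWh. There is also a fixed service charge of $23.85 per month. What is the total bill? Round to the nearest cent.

$766.57

Usage = 114 kWh/day × 30 days = 3420 kWh
First 1000 kWh × $0.100 = $100.00
Next 500 kWh × $0.168 = $84.00
Remaining 1920 kWh × $0.291 = $558.72
Energy charge = $742.72; + service $23.85 = $766.57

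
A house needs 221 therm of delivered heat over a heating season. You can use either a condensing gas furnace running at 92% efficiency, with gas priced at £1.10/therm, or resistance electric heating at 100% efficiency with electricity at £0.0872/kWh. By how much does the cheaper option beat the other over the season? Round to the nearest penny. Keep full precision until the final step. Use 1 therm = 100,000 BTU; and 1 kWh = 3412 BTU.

Heat load = 221 therm × 100,000 = 22,100,000 BTU
Gas: input = 22,100,000 / 0.92 = 24,021,739 BTU = 240.2 therm → 240.2 × £1.10 = £264.24
Electric: 22,100,000 BTU / 3412 = 6,477 kWh → × £0.0872 = £564.81
Difference = |£264.24 − £564.81| = £300.57

£300.57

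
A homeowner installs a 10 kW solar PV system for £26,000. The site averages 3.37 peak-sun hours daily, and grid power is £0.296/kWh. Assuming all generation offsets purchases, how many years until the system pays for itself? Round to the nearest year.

7 years

Daily generation = 10 kW × 3.37 h = 33.7 kWh
Annual generation = 33.7 × 365 = 12301 kWh
Annual savings = 12301 × £0.296 = £3,640.95
Payback = £26,000 / £3,640.95 = 7.14 years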